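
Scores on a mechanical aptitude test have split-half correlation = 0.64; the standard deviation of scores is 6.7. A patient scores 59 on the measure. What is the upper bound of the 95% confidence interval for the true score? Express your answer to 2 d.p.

Spearman-Brown: r = 2(0.64) / (1 + 0.64) = 1.2800 / 1.6400 ≈ 0.7805
SEM = 6.7000 * √(1 − 0.7805) = 6.7000 * √0.2195 ≈ 6.7000 * 0.4685 ≈ 3.1391
1.96 * SEM ≈ 6.1526
Upper bound: 59 + 6.1526 = 65.1526

65.15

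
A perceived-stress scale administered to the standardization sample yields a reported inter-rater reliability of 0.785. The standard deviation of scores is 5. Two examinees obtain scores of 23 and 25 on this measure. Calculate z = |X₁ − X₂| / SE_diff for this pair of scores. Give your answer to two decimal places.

SEM = 5.000 * √(1 − 0.785) = 5.000 * √0.215 ≈ 5.000 * 0.464 ≈ 2.318
SE_diff = SEM * √2 ≈ 2.318 * 1.414 ≈ 3.279
z = |23 − 25| / 3.279 = 2 / 3.279 ≈ 0.610

0.61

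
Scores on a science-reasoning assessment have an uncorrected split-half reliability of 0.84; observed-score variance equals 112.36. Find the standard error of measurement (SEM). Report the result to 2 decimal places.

3.13

σ = 112.36^(1/2) = 10.600
Spearman-Brown: r = 2(0.84) / (1 + 0.84) = 1.680 / 1.840 ≈ 0.913
SEM = 10.600 × √(1 − 0.913) = 10.600 × √0.087 ≈ 10.600 × 0.295 ≈ 3.126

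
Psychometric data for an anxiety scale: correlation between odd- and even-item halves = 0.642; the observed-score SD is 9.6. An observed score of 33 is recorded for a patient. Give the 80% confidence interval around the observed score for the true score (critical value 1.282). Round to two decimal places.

[27.25, 38.75]

Full-length reliability (Spearman-Brown) = 2(0.642)/(1+0.642) ≈ 0.782
SEM = 9.600 * √(1 − 0.782) = 9.600 * √0.218 ≈ 9.600 * 0.467 ≈ 4.483
Half-width = 1.282*4.483 ≈ 5.747
80% CI: 33 ± 5.747 = [27.253, 38.747]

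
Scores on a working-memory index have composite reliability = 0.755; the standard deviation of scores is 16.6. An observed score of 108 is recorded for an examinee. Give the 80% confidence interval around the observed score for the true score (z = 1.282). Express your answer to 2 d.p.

[97.47, 118.53]

The standard error of measurement is 16.600·√(1 − 0.755) ≈ 16.600·0.495 ≈ 8.217.
1.282 · SEM ≈ 10.534
CI = 108 ± 10.534 → [97.466, 118.534]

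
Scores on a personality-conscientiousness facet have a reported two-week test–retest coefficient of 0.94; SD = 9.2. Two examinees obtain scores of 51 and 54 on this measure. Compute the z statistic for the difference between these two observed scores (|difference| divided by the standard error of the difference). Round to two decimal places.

0.94

SEM = 9.200×√(1 − 0.940) ≈ 2.254
SE_diff = √2 × SEM ≈ 3.187
z = 3 / 3.187 ≈ 0.941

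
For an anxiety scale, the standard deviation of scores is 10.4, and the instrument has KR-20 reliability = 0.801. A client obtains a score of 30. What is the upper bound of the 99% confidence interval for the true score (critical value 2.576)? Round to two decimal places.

The standard error of measurement is 10.400·√(1 − 0.801) ≃ 10.400·0.446 ≃ 4.639.
Margin = 2.576 · 4.639 ≃ 11.951
Upper limit = 30 + 11.951 ≃ 41.951

41.95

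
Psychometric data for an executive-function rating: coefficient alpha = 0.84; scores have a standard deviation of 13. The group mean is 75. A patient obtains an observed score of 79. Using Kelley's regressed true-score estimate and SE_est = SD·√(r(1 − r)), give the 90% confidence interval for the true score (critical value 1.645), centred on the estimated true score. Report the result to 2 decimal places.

[70.52, 86.20]

T̂ = r·X + (1 − r)·M = 0.84000·79 + 0.16000·75 = 66.36000 + 12.00000 ≈ 78.36000
SE_est = SD · √(r(1 − r)) = 13.00000 · √0.13440 ≈ 13.00000 · 0.36661 ≈ 4.76588
90% CI: 78.36000 ± 7.83987 ≈ (70.52013, 86.19987)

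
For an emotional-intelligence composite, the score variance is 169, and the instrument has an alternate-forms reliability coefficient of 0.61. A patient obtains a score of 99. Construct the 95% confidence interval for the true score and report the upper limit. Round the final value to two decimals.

SD = √169 = 13.0000
The standard error of measurement is 13.0000·√(1 − 0.6100) ≈ 13.0000·0.6245 ≈ 8.1185.
Margin = 1.96 · 8.1185 ≈ 15.9123
Upper bound: 99 + 15.9123 = 114.9123

114.91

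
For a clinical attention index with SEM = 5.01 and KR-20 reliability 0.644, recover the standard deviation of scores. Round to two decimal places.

8.40

SD = 5.01 / √(1 − 0.644) ≈ 8.3968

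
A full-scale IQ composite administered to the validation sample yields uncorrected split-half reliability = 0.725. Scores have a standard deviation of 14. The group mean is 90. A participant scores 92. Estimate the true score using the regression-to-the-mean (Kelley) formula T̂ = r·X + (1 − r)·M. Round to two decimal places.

Spearman-Brown: r = 2(0.725) / (1 + 0.725) = 1.4500 / 1.7250 ≈ 0.8406
T̂ = 0.8406(92) + 0.1594(90) ≈ 91.6812

91.68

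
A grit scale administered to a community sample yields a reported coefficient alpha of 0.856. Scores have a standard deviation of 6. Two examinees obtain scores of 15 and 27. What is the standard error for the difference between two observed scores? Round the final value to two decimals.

3.22

SEM = 6.000*√(1 − 0.856) ≃ 2.277
SE_diff = SEM * √2 ≃ 2.277 * 1.414 ≃ 3.220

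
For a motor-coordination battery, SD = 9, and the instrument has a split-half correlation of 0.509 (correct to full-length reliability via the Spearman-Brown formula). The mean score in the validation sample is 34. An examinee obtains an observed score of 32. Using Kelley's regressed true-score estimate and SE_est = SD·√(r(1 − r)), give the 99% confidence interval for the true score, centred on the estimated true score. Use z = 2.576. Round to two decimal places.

Spearman-Brown: r = 2(0.509) / (1 + 0.509) = 1.018 / 1.509 ≃ 0.675
T̂ = 0.675(32) + 0.325(34) ≃ 32.651
SE_est = SD · √(r(1 − r)) = 9.000 · √0.220 ≃ 9.000 · 0.469 ≃ 4.217
99% CI: 32.651 ± 10.862 ≃ (21.789, 43.513)

[21.79, 43.51]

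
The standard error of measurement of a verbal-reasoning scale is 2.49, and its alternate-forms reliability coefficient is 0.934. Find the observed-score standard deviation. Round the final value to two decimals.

SD = 2.49 / √(1 − 0.934) ≈ 9.69231

9.69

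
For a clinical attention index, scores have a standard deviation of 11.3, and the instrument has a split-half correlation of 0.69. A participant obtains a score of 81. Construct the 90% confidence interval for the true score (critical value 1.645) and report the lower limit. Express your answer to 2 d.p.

Full-length reliability (Spearman-Brown) = 2(0.69)/(1+0.69) ≃ 0.817
SEM = 11.300 · √(1 − 0.817) = 11.300 · √0.183 ≃ 11.300 · 0.428 ≃ 4.840
Margin = 1.645 · 4.840 ≃ 7.961
Lower limit = 81 − 7.961 ≃ 73.039

73.04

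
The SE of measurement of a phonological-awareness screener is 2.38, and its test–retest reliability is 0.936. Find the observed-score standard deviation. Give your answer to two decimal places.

SD = 2.38 / √(1 − 0.936) ≈ 9.408

9.41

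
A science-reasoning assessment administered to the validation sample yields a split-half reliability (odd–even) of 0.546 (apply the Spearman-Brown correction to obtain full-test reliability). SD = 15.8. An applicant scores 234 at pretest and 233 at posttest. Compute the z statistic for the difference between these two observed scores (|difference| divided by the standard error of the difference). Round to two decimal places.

Full-length reliability (Spearman-Brown) = 2(0.546)/(1+0.546) ≈ 0.70634
SEM = 15.80000 × √(1 − 0.70634) = 15.80000 × √0.29366 ≈ 15.80000 × 0.54191 ≈ 8.56210
SE_diff = √2 × SEM ≈ 12.10864
z = 1 / 12.10864 ≈ 0.08259

0.08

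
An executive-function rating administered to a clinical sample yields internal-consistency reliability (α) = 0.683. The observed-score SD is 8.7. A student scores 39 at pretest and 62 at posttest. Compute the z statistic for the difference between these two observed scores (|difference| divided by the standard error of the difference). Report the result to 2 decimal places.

SEM = 8.70000 * √(1 − 0.68300) = 8.70000 * √0.31700 ≈ 8.70000 * 0.56303 ≈ 4.89834
SE_diff = SEM * √2 ≈ 4.89834 * 1.41421 ≈ 6.92730
z = |39 − 62| / 6.92730 = 23 / 6.92730 ≈ 3.32020

3.32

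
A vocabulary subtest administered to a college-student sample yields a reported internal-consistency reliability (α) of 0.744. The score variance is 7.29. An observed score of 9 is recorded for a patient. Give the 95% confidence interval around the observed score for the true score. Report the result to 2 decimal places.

[6.32, 11.68]

SD = √7.29 ≃ 2.700
SEM = 2.700 × √(1 − 0.744) = 2.700 × √0.256 ≃ 2.700 × 0.506 ≃ 1.366
Margin = 1.96 × 1.366 ≃ 2.678
95% CI: 9 ± 2.678 = [6.322, 11.678]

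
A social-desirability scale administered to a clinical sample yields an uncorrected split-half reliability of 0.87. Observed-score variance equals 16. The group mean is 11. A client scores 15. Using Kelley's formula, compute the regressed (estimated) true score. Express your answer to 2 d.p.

Spearman-Brown: r = 2(0.87) / (1 + 0.87) = 1.740 / 1.870 ≈ 0.930
Estimated true score = 0.930*15 + (1 − 0.930)*11 ≈ 14.722

14.72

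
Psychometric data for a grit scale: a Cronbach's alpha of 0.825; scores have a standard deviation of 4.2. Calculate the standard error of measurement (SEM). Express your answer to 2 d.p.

1.76

SEM = 4.200 * √(1 − 0.825) = 4.200 * √0.175 ≈ 4.200 * 0.418 ≈ 1.757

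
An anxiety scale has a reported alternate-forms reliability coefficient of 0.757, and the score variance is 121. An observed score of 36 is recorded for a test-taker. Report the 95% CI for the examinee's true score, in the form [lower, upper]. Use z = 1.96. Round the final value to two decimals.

SD = √121 = 11.000
SEM = 11.000 * √(1 − 0.757) = 11.000 * √0.243 ≈ 11.000 * 0.493 ≈ 5.422
Margin = 1.96 * 5.422 ≈ 10.628
95% CI: 36 ± 10.628 = [25.372, 46.628]

[25.37, 46.63]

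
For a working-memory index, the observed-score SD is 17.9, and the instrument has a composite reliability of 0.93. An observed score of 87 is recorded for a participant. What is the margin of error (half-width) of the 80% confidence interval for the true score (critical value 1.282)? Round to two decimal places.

6.07

SEM = 17.900 × √(1 − 0.930) = 17.900 × √0.070 ≃ 17.900 × 0.265 ≃ 4.736
1.282 × SEM ≃ 6.071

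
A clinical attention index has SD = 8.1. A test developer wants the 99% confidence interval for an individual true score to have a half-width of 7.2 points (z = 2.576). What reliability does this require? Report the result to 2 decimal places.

0.88

Required SEM = 7.2 / 2.576 ≈ 2.7950
Required reliability = 1 − (SEM/SD)² = 1 − 0.1191 ≈ 0.8809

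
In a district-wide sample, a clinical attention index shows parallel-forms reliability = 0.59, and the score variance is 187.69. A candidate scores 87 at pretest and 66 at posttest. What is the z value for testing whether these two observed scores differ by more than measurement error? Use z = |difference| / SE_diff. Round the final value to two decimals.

1.69

SD = √187.69 ≃ 13.700
The standard error of measurement is 13.700×√(1 − 0.590) ≃ 13.700×0.640 ≃ 8.772.
SE_diff = √2 × SEM ≃ 12.406
z = 21 / 12.406 ≃ 1.693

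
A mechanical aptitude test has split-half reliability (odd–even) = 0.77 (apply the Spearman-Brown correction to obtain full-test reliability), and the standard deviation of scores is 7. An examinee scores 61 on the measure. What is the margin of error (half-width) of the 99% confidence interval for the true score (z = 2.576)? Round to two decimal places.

Full-length reliability (Spearman-Brown) = 2(0.77)/(1+0.77) ≈ 0.8701
SEM = 7.0000 × √(1 − 0.8701) = 7.0000 × √0.1299 ≈ 7.0000 × 0.3605 ≈ 2.5233
Half-width = 2.576×2.5233 ≈ 6.5001

6.50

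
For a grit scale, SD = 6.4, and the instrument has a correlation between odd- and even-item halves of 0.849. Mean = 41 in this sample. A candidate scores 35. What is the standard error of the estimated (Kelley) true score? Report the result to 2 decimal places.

r_full = 2·0.849 / (1 + 0.849) ≈ 0.918
SE_est = 6.400·√[r(1 − r)] ≈ 1.753

1.75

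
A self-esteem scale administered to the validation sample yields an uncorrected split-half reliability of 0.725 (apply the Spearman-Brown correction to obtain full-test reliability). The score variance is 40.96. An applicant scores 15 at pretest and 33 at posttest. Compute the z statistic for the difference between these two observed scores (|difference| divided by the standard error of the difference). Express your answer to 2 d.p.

SD = √40.96 = 6.4000
Spearman-Brown: r = 2(0.725) / (1 + 0.725) = 1.4500 / 1.7250 ≈ 0.8406
SEM = 6.4000·√(1 − 0.8406) ≈ 2.5554
SE_diff = √2 · SEM ≈ 3.6138
z = |15 − 33| / 3.6138 = 18 / 3.6138 ≈ 4.9809

4.98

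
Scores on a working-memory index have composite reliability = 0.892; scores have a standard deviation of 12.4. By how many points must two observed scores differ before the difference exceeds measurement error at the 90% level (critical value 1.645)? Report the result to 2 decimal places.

9.48

SEM = 12.400 · √(1 − 0.892) = 12.400 · √0.108 ≈ 12.400 · 0.329 ≈ 4.075
SE_diff = SEM · √2 ≈ 4.075 · 1.414 ≈ 5.763
Smallest detectable difference = 1.645·5.763 ≈ 9.480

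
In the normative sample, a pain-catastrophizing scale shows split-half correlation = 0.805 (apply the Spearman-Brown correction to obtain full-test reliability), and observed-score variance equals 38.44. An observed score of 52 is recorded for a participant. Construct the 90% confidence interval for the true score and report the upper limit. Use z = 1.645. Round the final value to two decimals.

55.35

SD = √38.44 = 6.20000
Spearman-Brown: r = 2(0.805) / (1 + 0.805) = 1.61000 / 1.80500 ≈ 0.89197
SEM = 6.20000 * √(1 − 0.89197) = 6.20000 * √0.10803 ≈ 6.20000 * 0.32868 ≈ 2.03784
Half-width = 1.645*2.03784 ≈ 3.35225
Upper bound: 52 + 3.35225 = 55.35225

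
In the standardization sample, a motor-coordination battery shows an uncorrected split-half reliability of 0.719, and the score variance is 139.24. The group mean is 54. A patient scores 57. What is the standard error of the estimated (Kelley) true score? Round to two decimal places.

σ = 139.24^(1/2) = 11.800
r_full = 2·0.719 / (1 + 0.719) ≃ 0.837
SE_est = SD * √(r(1 − r)) = 11.800 * √0.137 ≃ 11.800 * 0.370 ≃ 4.364

4.36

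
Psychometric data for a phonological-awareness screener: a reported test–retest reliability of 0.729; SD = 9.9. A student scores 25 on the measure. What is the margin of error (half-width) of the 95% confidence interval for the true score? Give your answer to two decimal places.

10.10

SEM = 9.90000 * √(1 − 0.72900) = 9.90000 * √0.27100 ≃ 9.90000 * 0.52058 ≃ 5.15371
1.96 * SEM ≃ 10.10127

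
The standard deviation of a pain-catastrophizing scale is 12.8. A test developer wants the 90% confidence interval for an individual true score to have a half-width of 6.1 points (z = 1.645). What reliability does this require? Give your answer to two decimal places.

Required SEM = 6.1 / 1.645 ≈ 3.708
r = 1 − (SEM / SD)² = 1 − (3.708 / 12.8)² ≈ 1 − 0.084 ≈ 0.916

0.92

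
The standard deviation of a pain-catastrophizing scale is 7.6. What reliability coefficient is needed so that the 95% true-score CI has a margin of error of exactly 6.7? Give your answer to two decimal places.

0.80

Required SEM = 6.7 / 1.96 ≈ 3.41837
Required reliability = 1 − (SEM/SD)² = 1 − 0.20231 ≈ 0.79769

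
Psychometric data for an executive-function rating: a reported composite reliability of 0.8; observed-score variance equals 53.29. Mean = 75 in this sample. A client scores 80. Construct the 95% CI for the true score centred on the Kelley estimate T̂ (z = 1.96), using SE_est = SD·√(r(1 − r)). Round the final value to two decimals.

σ = 53.29^(1/2) = 7.3000
T̂ = r·X + (1 − r)·M = 0.8000·80 + 0.2000·75 = 64.0000 + 15.0000 ≈ 79.0000
SE_est = SD · √(r(1 − r)) = 7.3000 · √0.1600 ≈ 7.3000 · 0.4000 ≈ 2.9200
95% CI: 79.0000 ± 5.7232 ≈ (73.2768, 84.7232)

[73.28, 84.72]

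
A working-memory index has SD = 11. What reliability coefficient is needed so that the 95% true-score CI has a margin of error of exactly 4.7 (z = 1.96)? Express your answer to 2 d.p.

0.95

SEM needed = half-width / z = 4.7/1.96 ≈ 2.3980
r = 1 − (2.3980/11)² ≈ 1 − 0.0475 ≈ 0.9525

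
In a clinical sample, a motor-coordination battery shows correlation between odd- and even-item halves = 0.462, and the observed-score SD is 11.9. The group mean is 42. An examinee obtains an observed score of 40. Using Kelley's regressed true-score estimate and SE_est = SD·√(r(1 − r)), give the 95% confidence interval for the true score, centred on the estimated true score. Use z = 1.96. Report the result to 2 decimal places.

[29.49, 51.98]

Full-length reliability (Spearman-Brown) = 2(0.462)/(1+0.462) ≈ 0.6320
Estimated true score = 0.6320·40 + (1 − 0.6320)·42 ≈ 40.7360
SE_est = 11.9000·√[r(1 − r)] ≈ 5.7389
95% CI: 40.7360 ± 11.2482 ≈ (29.4878, 51.9842)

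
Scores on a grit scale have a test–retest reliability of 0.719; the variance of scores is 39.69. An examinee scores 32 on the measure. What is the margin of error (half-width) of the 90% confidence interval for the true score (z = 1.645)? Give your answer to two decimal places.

σ = 39.69^(1/2) = 6.3000
SEM = 6.3000·√(1 − 0.7190) ≃ 3.3396
Half-width = 1.645·3.3396 ≃ 5.4936

5.49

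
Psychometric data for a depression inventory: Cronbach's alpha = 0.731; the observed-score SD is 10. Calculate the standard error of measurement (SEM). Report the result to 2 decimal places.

5.19

SEM = 10.0000 * √(1 − 0.7310) = 10.0000 * √0.2690 ≈ 10.0000 * 0.5187 ≈ 5.1865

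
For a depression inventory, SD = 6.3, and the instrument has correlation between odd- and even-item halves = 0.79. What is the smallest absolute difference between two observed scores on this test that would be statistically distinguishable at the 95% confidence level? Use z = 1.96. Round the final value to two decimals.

Full-length reliability (Spearman-Brown) = 2(0.79)/(1+0.79) ≈ 0.8827
The standard error of measurement is 6.3000×√(1 − 0.8827) ≈ 6.3000×0.3425 ≈ 2.1579.
Standard error of the difference = 2.1579·√2 ≈ 3.0517
Smallest detectable difference = 1.96×3.0517 ≈ 5.9813

5.98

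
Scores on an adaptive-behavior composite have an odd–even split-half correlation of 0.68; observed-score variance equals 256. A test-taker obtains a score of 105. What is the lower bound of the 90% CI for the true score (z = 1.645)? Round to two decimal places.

σ = 256^(1/2) = 16.000
Full-length reliability (Spearman-Brown) = 2(0.68)/(1+0.68) ≃ 0.810
The standard error of measurement is 16.000·√(1 − 0.810) ≃ 16.000·0.436 ≃ 6.983.
Margin = 1.645 · 6.983 ≃ 11.487
Lower bound: 105 − 11.487 = 93.513

93.51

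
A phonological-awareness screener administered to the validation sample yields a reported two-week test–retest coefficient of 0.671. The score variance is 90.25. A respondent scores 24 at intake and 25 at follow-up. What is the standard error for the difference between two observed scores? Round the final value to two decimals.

σ = 90.25^(1/2) = 9.50000
SEM = 9.50000 * √(1 − 0.67100) = 9.50000 * √0.32900 ≈ 9.50000 * 0.57359 ≈ 5.44906
SE_diff = SEM * √2 ≈ 5.44906 * 1.41421 ≈ 7.70613

7.71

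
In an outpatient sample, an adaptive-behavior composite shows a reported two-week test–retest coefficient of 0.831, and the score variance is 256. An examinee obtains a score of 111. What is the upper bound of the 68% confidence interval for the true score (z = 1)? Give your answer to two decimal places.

117.58

σ = 256^(1/2) = 16.000
SEM = 16.000 * √(1 − 0.831) = 16.000 * √0.169 ≈ 16.000 * 0.411 ≈ 6.578
Margin = 1 * 6.578 ≈ 6.578
Upper bound: 111 + 6.578 = 117.578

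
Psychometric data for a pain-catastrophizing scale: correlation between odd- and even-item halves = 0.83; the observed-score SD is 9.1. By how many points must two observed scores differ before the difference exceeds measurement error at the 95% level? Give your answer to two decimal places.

7.69

Full-length reliability (Spearman-Brown) = 2(0.83)/(1+0.83) ≃ 0.907
The standard error of measurement is 9.100*√(1 − 0.907) ≃ 9.100*0.305 ≃ 2.774.
Standard error of the difference = 2.774·√2 ≃ 3.922
Smallest detectable difference = 1.96*3.922 ≃ 7.688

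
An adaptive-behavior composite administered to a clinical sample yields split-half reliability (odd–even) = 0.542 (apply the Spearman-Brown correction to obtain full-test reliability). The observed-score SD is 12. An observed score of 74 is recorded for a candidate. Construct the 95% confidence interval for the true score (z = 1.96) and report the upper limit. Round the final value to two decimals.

86.82

Spearman-Brown: r = 2(0.542) / (1 + 0.542) = 1.084 / 1.542 ≈ 0.703
SEM = 12.000 * √(1 − 0.703) = 12.000 * √0.297 ≈ 12.000 * 0.545 ≈ 6.540
Margin = 1.96 * 6.540 ≈ 12.818
Upper limit = 74 + 12.818 ≈ 86.818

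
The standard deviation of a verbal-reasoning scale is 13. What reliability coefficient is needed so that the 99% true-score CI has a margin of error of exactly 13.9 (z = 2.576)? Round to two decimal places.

Required SEM = 13.9 / 2.576 ≃ 5.3960
r = 1 − (5.3960/13)² ≃ 1 − 0.1723 ≃ 0.8277

0.83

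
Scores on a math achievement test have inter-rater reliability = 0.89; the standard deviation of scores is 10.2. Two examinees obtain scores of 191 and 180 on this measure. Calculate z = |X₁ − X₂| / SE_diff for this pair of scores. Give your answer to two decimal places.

2.30

SEM = 10.2000×√(1 − 0.8900) ≈ 3.3830
SE_diff = SEM × √2 ≈ 3.3830 × 1.4142 ≈ 4.7842
z = |191 − 180| / 4.7842 = 11 / 4.7842 ≈ 2.2992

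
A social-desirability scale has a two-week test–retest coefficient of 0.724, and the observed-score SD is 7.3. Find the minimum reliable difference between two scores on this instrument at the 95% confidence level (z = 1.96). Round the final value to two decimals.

10.63

SEM = 7.300 * √(1 − 0.724) = 7.300 * √0.276 ≈ 7.300 * 0.525 ≈ 3.835
SE_diff = SEM * √2 ≈ 3.835 * 1.414 ≈ 5.424
Smallest detectable difference = 1.96*5.424 ≈ 10.630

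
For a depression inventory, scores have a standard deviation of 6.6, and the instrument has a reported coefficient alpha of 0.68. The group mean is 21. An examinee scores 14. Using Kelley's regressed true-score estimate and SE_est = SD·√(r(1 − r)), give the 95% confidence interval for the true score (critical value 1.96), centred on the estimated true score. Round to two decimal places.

[10.21, 22.27]

T̂ = r·X + (1 − r)·M = 0.680×14 + 0.320×21 = 9.520 + 6.720 ≈ 16.240
SE_est = SD × √(r(1 − r)) = 6.600 × √0.218 ≈ 6.600 × 0.466 ≈ 3.079
CI = 16.240 ± 1.96 × 3.079 → [10.206, 22.274]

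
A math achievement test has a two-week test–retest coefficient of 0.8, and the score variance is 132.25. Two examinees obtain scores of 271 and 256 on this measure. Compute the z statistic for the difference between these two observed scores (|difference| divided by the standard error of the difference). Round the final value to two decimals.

2.06

SD = √132.25 ≈ 11.5000
SEM = 11.5000*√(1 − 0.8000) ≈ 5.1430
Standard error of the difference = 5.1430·√2 ≈ 7.2732
z = |271 − 256| / 7.2732 = 15 / 7.2732 ≈ 2.0624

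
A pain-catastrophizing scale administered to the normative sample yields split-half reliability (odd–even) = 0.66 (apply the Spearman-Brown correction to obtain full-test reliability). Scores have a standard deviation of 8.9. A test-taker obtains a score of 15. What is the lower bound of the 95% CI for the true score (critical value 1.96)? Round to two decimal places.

7.11

r_full = 2·0.66 / (1 + 0.66) ≈ 0.795
SEM = 8.900*√(1 − 0.795) ≈ 4.028
Half-width = 1.96*4.028 ≈ 7.895
Lower limit = 15 − 7.895 ≈ 7.105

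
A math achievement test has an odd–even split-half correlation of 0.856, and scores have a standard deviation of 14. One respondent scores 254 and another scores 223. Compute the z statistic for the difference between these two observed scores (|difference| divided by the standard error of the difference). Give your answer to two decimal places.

Full-length reliability (Spearman-Brown) = 2(0.856)/(1+0.856) ≈ 0.922
SEM = 14.000 × √(1 − 0.922) = 14.000 × √0.078 ≈ 14.000 × 0.279 ≈ 3.900
SE_diff = √2 × SEM ≈ 5.515
z = 31 / 5.515 ≈ 5.621

5.62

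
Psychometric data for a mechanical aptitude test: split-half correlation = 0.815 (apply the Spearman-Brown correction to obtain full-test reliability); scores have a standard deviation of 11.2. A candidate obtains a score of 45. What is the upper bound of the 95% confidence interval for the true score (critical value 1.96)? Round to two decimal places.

r_full = 2·0.815 / (1 + 0.815) ≃ 0.898
SEM = 11.200×√(1 − 0.898) ≃ 3.576
1.96 × SEM ≃ 7.008
Upper limit = 45 + 7.008 ≃ 52.008

52.01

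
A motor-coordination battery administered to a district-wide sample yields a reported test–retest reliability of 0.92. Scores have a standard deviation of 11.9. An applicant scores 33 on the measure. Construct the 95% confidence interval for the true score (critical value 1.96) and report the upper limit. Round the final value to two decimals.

39.60

The standard error of measurement is 11.900*√(1 − 0.920) ≃ 11.900*0.283 ≃ 3.366.
Half-width = 1.96*3.366 ≃ 6.597
Upper bound: 33 + 6.597 = 39.597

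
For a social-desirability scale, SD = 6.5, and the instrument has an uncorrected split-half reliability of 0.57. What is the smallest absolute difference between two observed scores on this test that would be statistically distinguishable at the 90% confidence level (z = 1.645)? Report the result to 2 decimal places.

7.91

r_full = 2·0.57 / (1 + 0.57) ≃ 0.726
SEM = 6.500 × √(1 − 0.726) = 6.500 × √0.274 ≃ 6.500 × 0.523 ≃ 3.402
SE_diff = √2 × SEM ≃ 4.811
Minimum reliable difference = 1.645 × SE_diff ≃ 1.645 × 4.811 ≃ 7.914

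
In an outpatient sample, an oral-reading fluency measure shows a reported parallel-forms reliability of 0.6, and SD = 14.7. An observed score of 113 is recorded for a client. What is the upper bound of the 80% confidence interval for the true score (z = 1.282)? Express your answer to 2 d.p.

124.92

SEM = 14.7000·√(1 − 0.6000) ≃ 9.2971
Half-width = 1.282·9.2971 ≃ 11.9189
Upper bound: 113 + 11.9189 = 124.9189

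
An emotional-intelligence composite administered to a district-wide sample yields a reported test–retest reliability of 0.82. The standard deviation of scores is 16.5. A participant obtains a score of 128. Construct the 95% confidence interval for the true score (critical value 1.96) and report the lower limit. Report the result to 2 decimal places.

SEM = 16.50000*√(1 − 0.82000) ≃ 7.00036
Margin = 1.96 * 7.00036 ≃ 13.72070
Lower limit = 128 − 13.72070 ≃ 114.27930

114.28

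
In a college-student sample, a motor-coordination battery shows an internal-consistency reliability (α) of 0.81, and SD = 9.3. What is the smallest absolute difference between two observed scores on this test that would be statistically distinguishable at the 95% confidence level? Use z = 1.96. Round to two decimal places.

11.24

SEM = 9.3000 · √(1 − 0.8100) = 9.3000 · √0.1900 ≈ 9.3000 · 0.4359 ≈ 4.0538
SE_diff = √2 · SEM ≈ 5.7329
Smallest detectable difference = 1.96·5.7329 ≈ 11.2365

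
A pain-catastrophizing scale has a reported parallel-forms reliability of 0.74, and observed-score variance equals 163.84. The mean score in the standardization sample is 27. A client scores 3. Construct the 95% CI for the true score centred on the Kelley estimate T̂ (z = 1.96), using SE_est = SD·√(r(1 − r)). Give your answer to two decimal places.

SD = √163.84 ≈ 12.80000
T̂ = r·X + (1 − r)·M = 0.74000·3 + 0.26000·27 = 2.22000 + 7.02000 ≈ 9.24000
SE_est = SD · √(r(1 − r)) = 12.80000 · √0.19240 ≈ 12.80000 · 0.43863 ≈ 5.61452
95% CI: 9.24000 ± 11.00446 ≈ (-1.76446, 20.24446)

[-1.76, 20.24]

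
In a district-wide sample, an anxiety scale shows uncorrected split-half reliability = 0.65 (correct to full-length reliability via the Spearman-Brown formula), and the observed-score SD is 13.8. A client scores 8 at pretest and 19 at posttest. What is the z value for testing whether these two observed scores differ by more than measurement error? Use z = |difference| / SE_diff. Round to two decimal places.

1.22

Full-length reliability (Spearman-Brown) = 2(0.65)/(1+0.65) ≈ 0.788
SEM = 13.800 · √(1 − 0.788) = 13.800 · √0.212 ≈ 13.800 · 0.461 ≈ 6.356
SE_diff = SEM · √2 ≈ 6.356 · 1.414 ≈ 8.988
z = |8 − 19| / 8.988 = 11 / 8.988 ≈ 1.224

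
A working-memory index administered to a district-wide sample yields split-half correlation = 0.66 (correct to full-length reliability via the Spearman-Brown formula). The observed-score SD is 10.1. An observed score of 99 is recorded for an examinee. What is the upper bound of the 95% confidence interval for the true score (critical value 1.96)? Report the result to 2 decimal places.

r_full = 2·0.66 / (1 + 0.66) ≈ 0.7952
SEM = 10.1000×√(1 − 0.7952) ≈ 4.5710
1.96 × SEM ≈ 8.9591
Upper limit = 99 + 8.9591 ≈ 107.9591

107.96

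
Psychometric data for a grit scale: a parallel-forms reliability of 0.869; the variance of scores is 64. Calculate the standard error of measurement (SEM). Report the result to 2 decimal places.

SD = √64 ≃ 8.000
SEM = 8.000 × √(1 − 0.869) = 8.000 × √0.131 ≃ 8.000 × 0.362 ≃ 2.896

2.90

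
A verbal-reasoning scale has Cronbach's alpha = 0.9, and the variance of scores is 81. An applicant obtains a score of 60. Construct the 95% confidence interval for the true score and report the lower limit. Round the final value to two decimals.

54.42

SD = √81 = 9.000
The standard error of measurement is 9.000×√(1 − 0.900) ≈ 9.000×0.316 ≈ 2.846.
1.96 × SEM ≈ 5.578
Lower limit = 60 − 5.578 ≈ 54.422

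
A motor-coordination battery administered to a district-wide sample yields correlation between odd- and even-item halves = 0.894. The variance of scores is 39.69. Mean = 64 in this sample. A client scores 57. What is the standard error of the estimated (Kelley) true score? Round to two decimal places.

σ = 39.69^(1/2) = 6.3000
r_full = 2·0.894 / (1 + 0.894) ≈ 0.9440
SE_est = SD * √(r(1 − r)) = 6.3000 * √0.0528 ≈ 6.3000 * 0.2299 ≈ 1.4481

1.45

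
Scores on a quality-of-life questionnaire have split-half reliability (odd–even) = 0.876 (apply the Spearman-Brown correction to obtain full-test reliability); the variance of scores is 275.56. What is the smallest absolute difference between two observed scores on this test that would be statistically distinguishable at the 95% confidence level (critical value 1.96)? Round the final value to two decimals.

11.83

SD = √275.56 = 16.6000
r_full = 2·0.876 / (1 + 0.876) ≈ 0.9339
SEM = 16.6000 * √(1 − 0.9339) = 16.6000 * √0.0661 ≈ 16.6000 * 0.2571 ≈ 4.2678
Standard error of the difference = 4.2678·√2 ≈ 6.0356
Minimum reliable difference = 1.96 * SE_diff ≈ 1.96 * 6.0356 ≈ 11.8297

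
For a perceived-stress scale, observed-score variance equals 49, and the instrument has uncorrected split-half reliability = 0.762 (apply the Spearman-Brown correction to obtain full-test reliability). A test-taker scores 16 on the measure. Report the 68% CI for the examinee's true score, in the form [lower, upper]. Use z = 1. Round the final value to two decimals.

SD = √49 = 7.00000
r_full = 2·0.762 / (1 + 0.762) ≃ 0.86493
SEM = 7.00000 · √(1 − 0.86493) = 7.00000 · √0.13507 ≃ 7.00000 · 0.36752 ≃ 2.57267
Half-width = 1·2.57267 ≃ 2.57267
Interval: (13.42733, 18.57267)

[13.43, 18.57]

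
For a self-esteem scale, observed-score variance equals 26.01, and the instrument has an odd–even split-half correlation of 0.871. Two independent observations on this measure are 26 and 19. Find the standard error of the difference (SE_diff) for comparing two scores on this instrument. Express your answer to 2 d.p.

σ = 26.01^(1/2) = 5.10000
Spearman-Brown: r = 2(0.871) / (1 + 0.871) = 1.74200 / 1.87100 ≈ 0.93105
SEM = 5.10000 × √(1 − 0.93105) = 5.10000 × √0.06895 ≈ 5.10000 × 0.26258 ≈ 1.33915
SE_diff = SEM × √2 ≈ 1.33915 × 1.41421 ≈ 1.89384

1.89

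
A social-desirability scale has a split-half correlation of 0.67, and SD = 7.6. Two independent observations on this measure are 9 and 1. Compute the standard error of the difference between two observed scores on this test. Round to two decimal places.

4.78

Spearman-Brown: r = 2(0.67) / (1 + 0.67) = 1.34000 / 1.67000 ≈ 0.80240
SEM = 7.60000×√(1 − 0.80240) ≈ 3.37841
SE_diff = √2 × SEM ≈ 4.77779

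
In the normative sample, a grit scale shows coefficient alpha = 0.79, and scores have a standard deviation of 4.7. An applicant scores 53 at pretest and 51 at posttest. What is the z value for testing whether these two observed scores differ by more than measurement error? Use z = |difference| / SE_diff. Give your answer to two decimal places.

SEM = 4.70000×√(1 − 0.79000) ≈ 2.15381
Standard error of the difference = 2.15381·√2 ≈ 3.04595
z = |53 − 51| / 3.04595 = 2 / 3.04595 ≈ 0.65661

0.66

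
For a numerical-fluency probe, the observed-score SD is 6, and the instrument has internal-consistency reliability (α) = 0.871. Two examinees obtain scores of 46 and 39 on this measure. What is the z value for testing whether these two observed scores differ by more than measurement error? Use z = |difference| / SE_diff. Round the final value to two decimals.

2.30

SEM = 6.0000 * √(1 − 0.8710) = 6.0000 * √0.1290 ≈ 6.0000 * 0.3592 ≈ 2.1550
Standard error of the difference = 2.1550·√2 ≈ 3.0476
z = 7 / 3.0476 ≈ 2.2969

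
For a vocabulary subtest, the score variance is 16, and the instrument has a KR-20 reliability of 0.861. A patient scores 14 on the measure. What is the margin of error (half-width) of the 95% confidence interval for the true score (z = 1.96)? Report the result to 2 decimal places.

σ = 16^(1/2) = 4.0000
SEM = 4.0000 · √(1 − 0.8610) = 4.0000 · √0.1390 ≈ 4.0000 · 0.3728 ≈ 1.4913
Half-width = 1.96·1.4913 ≈ 2.9230

2.92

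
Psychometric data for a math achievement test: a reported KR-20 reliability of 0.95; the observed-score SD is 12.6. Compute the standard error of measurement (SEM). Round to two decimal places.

The standard error of measurement is 12.6000·√(1 − 0.9500) ≈ 12.6000·0.2236 ≈ 2.8174.

2.82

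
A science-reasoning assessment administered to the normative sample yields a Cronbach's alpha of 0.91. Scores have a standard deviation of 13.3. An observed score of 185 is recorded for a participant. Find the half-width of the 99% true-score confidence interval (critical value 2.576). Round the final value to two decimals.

10.28

SEM = 13.30000×√(1 − 0.91000) ≈ 3.99000
Half-width = 2.576×3.99000 ≈ 10.27824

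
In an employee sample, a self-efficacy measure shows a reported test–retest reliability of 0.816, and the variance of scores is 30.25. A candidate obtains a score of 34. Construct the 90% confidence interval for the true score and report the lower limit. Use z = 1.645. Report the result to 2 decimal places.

30.12

SD = √30.25 ≈ 5.50000
SEM = 5.50000*√(1 − 0.81600) ≈ 2.35924
Half-width = 1.645*2.35924 ≈ 3.88095
Lower bound: 34 − 3.88095 = 30.11905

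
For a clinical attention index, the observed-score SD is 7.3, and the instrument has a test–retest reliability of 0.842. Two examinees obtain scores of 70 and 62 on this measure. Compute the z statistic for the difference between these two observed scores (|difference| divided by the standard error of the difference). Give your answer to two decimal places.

1.95

SEM = 7.30000 * √(1 − 0.84200) = 7.30000 * √0.15800 ≃ 7.30000 * 0.39749 ≃ 2.90169
SE_diff = √2 * SEM ≃ 4.10361
z = 8 / 4.10361 ≃ 1.94950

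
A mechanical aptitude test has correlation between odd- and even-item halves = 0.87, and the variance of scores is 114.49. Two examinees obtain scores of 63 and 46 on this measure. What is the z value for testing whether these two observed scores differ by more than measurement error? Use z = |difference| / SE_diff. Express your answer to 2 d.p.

SD = √114.49 ≈ 10.70000
Spearman-Brown: r = 2(0.87) / (1 + 0.87) = 1.74000 / 1.87000 ≈ 0.93048
SEM = 10.70000·√(1 − 0.93048) ≈ 2.82121
Standard error of the difference = 2.82121·√2 ≈ 3.98979
z = |63 − 46| / 3.98979 = 17 / 3.98979 ≈ 4.26088

4.26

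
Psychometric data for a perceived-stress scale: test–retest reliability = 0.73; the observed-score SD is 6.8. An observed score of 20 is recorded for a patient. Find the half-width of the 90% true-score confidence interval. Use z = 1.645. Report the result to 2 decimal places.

5.81

SEM = 6.800 · √(1 − 0.730) = 6.800 · √0.270 ≃ 6.800 · 0.520 ≃ 3.533
Half-width = 1.645·3.533 ≃ 5.812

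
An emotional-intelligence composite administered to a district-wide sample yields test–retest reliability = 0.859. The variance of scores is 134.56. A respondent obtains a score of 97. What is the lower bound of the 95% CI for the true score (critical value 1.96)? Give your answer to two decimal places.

88.46

SD = √134.56 ≈ 11.6000
SEM = 11.6000 * √(1 − 0.8590) = 11.6000 * √0.1410 ≈ 11.6000 * 0.3755 ≈ 4.3558
1.96 * SEM ≈ 8.5374
Lower bound: 97 − 8.5374 = 88.4626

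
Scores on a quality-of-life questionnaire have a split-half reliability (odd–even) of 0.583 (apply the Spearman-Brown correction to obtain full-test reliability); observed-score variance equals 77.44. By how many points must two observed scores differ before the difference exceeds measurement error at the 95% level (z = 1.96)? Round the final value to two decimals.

SD = √77.44 ≈ 8.800
Full-length reliability (Spearman-Brown) = 2(0.583)/(1+0.583) ≈ 0.737
SEM = 8.800 · √(1 − 0.737) = 8.800 · √0.263 ≈ 8.800 · 0.513 ≈ 4.517
SE_diff = SEM · √2 ≈ 4.517 · 1.414 ≈ 6.387
Minimum reliable difference = 1.96 · SE_diff ≈ 1.96 · 6.387 ≈ 12.519

12.52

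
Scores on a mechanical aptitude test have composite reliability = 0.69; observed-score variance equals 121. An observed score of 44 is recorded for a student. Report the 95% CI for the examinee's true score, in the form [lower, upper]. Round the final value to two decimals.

SD = √121 ≈ 11.0000
SEM = 11.0000 · √(1 − 0.6900) = 11.0000 · √0.3100 ≈ 11.0000 · 0.5568 ≈ 6.1245
Half-width = 1.96·6.1245 ≈ 12.0041
95% CI: 44 ± 12.0041 = [31.9959, 56.0041]

[32.00, 56.00]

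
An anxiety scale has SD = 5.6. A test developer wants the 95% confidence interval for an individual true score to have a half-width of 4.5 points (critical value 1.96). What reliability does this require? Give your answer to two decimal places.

SEM needed = half-width / z = 4.5/1.96 ≃ 2.296
r = 1 − (2.296/5.6)² ≃ 1 − 0.168 ≃ 0.832

0.83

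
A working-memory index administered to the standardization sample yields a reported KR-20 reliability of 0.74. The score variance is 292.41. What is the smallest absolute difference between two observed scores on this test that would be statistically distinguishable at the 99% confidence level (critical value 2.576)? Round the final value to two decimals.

SD = √292.41 ≃ 17.1000
The standard error of measurement is 17.1000·√(1 − 0.7400) ≃ 17.1000·0.5099 ≃ 8.7193.
SE_diff = SEM · √2 ≃ 8.7193 · 1.4142 ≃ 12.3310
Minimum reliable difference = 2.576 · SE_diff ≃ 2.576 · 12.3310 ≃ 31.7646

31.76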